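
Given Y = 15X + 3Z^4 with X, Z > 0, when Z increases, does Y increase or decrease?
Y increases

Taking the partial derivative:
∂Y/∂Z = 12Z^3

∂Y/∂Z = 12Z^3 > 0 (assuming positive values)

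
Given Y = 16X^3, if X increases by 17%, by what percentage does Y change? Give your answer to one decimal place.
60.2%

For Y = 16X^3:
If X → X(1 + 0.17)
Then Y → Y · (1 + 0.17)^3
     ≈ Y · 1.6016

Percentage change = ((1 + 0.17)^3 − 1) × 100% ≈ 60.2%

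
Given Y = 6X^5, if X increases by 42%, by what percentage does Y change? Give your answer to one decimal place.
477.4%

For Y = 6X^5:
If X → X(1 + 0.42)
Then Y → Y · (1 + 0.42)^5
     ≈ Y · 5.7735

Percentage change = ((1 + 0.42)^5 − 1) × 100% ≈ 477.4%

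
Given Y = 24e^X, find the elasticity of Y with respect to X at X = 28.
Elasticity = 28

Elasticity = (dY/dX) · (X/Y)

dY/dX = 24·e^X
At X = 28: dY/dX = 24·e^28, Y = 24·e^28

Elasticity = (24·e^28) · (28 / (24·e^28)) = 28

Interpretation: for a small percentage change in X, the percentage change in Y is approximately 28.00 times as large.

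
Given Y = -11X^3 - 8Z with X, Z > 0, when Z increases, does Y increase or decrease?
Y decreases

Taking the partial derivative:
∂Y/∂Z = -8

∂Y/∂Z = -8 < 0 (assuming positive values)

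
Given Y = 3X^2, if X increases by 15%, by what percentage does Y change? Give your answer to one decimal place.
32.3%

For Y = 3X^2:
If X → X(1 + 0.15)
Then Y → Y · (1 + 0.15)^2
     = Y · 1.3225

Percentage change = ((1 + 0.15)^2 − 1) × 100% ≈ 32.3%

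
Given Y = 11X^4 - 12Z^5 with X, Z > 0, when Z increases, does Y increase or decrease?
Y decreases

Taking the partial derivative:
∂Y/∂Z = -60Z^4

∂Y/∂Z = -60Z^4 < 0 (assuming positive values)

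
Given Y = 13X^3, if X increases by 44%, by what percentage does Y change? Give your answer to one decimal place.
198.6%

For Y = 13X^3:
If X → X(1 + 0.44)
Then Y → Y · (1 + 0.44)^3
     ≈ Y · 2.9860

Percentage change = ((1 + 0.44)^3 − 1) × 100% ≈ 198.6%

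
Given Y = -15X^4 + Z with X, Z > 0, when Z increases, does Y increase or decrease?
Y increases

Taking the partial derivative:
∂Y/∂Z = 1

∂Y/∂Z = 1 > 0 (assuming positive values)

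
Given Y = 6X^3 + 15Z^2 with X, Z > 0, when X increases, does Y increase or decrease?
Y increases

Taking the partial derivative:
∂Y/∂X = 18X^2

∂Y/∂X = 18X^2 > 0 (assuming positive values)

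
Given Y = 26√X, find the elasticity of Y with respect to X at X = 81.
Elasticity = 1/2

Elasticity = (dY/dX) · (X/Y)

dY/dX = 13/√X
At X = 81: dY/dX = 13/9, Y = 234

Elasticity = (13/9) · (81 / 234) = 1/2

Interpretation: for a small percentage change in X, the percentage change in Y is approximately 0.50 times as large.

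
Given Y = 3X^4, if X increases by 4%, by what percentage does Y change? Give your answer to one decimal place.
17.0%

For Y = 3X^4:
If X → X(1 + 0.04)
Then Y → Y · (1 + 0.04)^4
     ≈ Y · 1.1699

Percentage change = ((1 + 0.04)^4 − 1) × 100% ≈ 17.0%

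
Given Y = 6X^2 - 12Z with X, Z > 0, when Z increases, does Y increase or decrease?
Y decreases

Taking the partial derivative:
∂Y/∂Z = -12

∂Y/∂Z = -12 < 0 (assuming positive values)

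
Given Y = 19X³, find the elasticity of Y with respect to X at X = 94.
Elasticity = 3

Elasticity = (dY/dX) · (X/Y)

dY/dX = 57·X²
At X = 94: dY/dX = 503652, Y = 15781096

Elasticity = 503652 · (94 / 15781096) = 3

Interpretation: for a small percentage change in X, the percentage change in Y is approximately 3.00 times as large.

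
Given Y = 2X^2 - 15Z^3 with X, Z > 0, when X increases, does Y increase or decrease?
Y increases

Taking the partial derivative:
∂Y/∂X = 4X

∂Y/∂X = 4X > 0 (assuming positive values)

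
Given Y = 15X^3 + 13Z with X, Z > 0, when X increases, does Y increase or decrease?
Y increases

Taking the partial derivative:
∂Y/∂X = 45X^2

∂Y/∂X = 45X^2 > 0 (assuming positive values)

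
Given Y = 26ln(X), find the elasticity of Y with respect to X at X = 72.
Elasticity = 1/ln(72) ≈ 0.2338

Elasticity = (dY/dX) · (X/Y)

dY/dX = 26/X
At X = 72: dY/dX = 13/36, Y = 26·ln(72)

Elasticity = (13/36) · (72 / (26·ln(72))) = 1/ln(72) ≈ 0.2338

Interpretation: for a small percentage change in X, the percentage change in Y is approximately 0.23 times as large.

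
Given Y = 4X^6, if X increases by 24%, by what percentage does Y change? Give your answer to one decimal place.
263.5%

For Y = 4X^6:
If X → X(1 + 0.24)
Then Y → Y · (1 + 0.24)^6
     ≈ Y · 3.6352

Percentage change = ((1 + 0.24)^6 − 1) × 100% ≈ 263.5%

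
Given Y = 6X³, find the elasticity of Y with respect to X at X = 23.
Elasticity = 3

Elasticity = (dY/dX) · (X/Y)

dY/dX = 18·X²
At X = 23: dY/dX = 9522, Y = 73002

Elasticity = 9522 · (23 / 73002) = 3

Interpretation: for a small percentage change in X, the percentage change in Y is approximately 3.00 times as large.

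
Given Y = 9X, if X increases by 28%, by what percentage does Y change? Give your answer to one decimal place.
28.0%

For Y = 9X:
If X → X(1 + 0.28)
Then Y → Y · (1 + 0.28)^1
     = Y · 1.2800

Percentage change = ((1 + 0.28)^1 − 1) × 100% = 28.0%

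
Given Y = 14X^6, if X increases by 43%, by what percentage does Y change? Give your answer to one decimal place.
755.1%

For Y = 14X^6:
If X → X(1 + 0.43)
Then Y → Y · (1 + 0.43)^6
     ≈ Y · 8.5510

Percentage change = ((1 + 0.43)^6 − 1) × 100% ≈ 755.1%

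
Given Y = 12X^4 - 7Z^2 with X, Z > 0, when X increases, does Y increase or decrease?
Y increases

Taking the partial derivative:
∂Y/∂X = 48X^3

∂Y/∂X = 48X^3 > 0 (assuming positive values)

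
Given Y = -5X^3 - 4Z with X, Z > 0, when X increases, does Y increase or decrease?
Y decreases

Taking the partial derivative:
∂Y/∂X = -15X^2

∂Y/∂X = -15X^2 < 0 (assuming positive values)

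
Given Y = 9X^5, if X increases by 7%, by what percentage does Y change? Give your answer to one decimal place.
40.3%

For Y = 9X^5:
If X → X(1 + 0.07)
Then Y → Y · (1 + 0.07)^5
     ≈ Y · 1.4026

Percentage change = ((1 + 0.07)^5 − 1) × 100% ≈ 40.3%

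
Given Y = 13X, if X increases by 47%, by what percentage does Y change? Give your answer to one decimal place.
47.0%

For Y = 13X:
If X → X(1 + 0.47)
Then Y → Y · (1 + 0.47)^1
     = Y · 1.4700

Percentage change = ((1 + 0.47)^1 − 1) × 100% = 47.0%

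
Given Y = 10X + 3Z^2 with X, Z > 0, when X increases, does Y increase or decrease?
Y increases

Taking the partial derivative:
∂Y/∂X = 10

∂Y/∂X = 10 > 0 (assuming positive values)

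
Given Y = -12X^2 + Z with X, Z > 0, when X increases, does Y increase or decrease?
Y decreases

Taking the partial derivative:
∂Y/∂X = -24X

∂Y/∂X = -24X < 0 (assuming positive values)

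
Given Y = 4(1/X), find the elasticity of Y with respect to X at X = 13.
Elasticity = -1

Elasticity = (dY/dX) · (X/Y)

dY/dX = -4/X²
At X = 13: dY/dX = -4/169, Y = 4/13

Elasticity = (-4/169) · (13 / (4/13)) = -1

Interpretation: for a small percentage change in X, the percentage change in Y is approximately -1.00 times as large.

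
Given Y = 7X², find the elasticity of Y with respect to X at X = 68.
Elasticity = 2

Elasticity = (dY/dX) · (X/Y)

dY/dX = 14·X
At X = 68: dY/dX = 952, Y = 32368

Elasticity = 952 · (68 / 32368) = 2

Interpretation: for a small percentage change in X, the percentage change in Y is approximately 2.00 times as large.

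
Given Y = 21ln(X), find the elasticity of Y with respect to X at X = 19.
Elasticity = 1/ln(19) ≈ 0.3396

Elasticity = (dY/dX) · (X/Y)

dY/dX = 21/X
At X = 19: dY/dX = 21/19, Y = 21·ln(19)

Elasticity = (21/19) · (19 / (21·ln(19))) = 1/ln(19) ≈ 0.3396

Interpretation: for a small percentage change in X, the percentage change in Y is approximately 0.34 times as large.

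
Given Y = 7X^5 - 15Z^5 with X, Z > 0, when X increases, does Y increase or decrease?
Y increases

Taking the partial derivative:
∂Y/∂X = 35X^4

∂Y/∂X = 35X^4 > 0 (assuming positive values)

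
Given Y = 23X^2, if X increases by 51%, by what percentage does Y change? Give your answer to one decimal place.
128.0%

For Y = 23X^2:
If X → X(1 + 0.51)
Then Y → Y · (1 + 0.51)^2
     = Y · 2.2801

Percentage change = ((1 + 0.51)^2 − 1) × 100% ≈ 128.0%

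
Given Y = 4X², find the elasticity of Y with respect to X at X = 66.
Elasticity = 2

Elasticity = (dY/dX) · (X/Y)

dY/dX = 8·X
At X = 66: dY/dX = 528, Y = 17424

Elasticity = 528 · (66 / 17424) = 2

Interpretation: for a small percentage change in X, the percentage change in Y is approximately 2.00 times as large.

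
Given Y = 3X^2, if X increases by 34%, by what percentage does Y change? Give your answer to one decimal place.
79.6%

For Y = 3X^2:
If X → X(1 + 0.34)
Then Y → Y · (1 + 0.34)^2
     = Y · 1.7956

Percentage change = ((1 + 0.34)^2 − 1) × 100% ≈ 79.6%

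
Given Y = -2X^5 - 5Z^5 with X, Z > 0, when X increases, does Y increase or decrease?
Y decreases

Taking the partial derivative:
∂Y/∂X = -10X^4

∂Y/∂X = -10X^4 < 0 (assuming positive values)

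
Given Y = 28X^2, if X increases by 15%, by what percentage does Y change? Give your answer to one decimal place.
32.3%

For Y = 28X^2:
If X → X(1 + 0.15)
Then Y → Y · (1 + 0.15)^2
     = Y · 1.3225

Percentage change = ((1 + 0.15)^2 − 1) × 100% ≈ 32.3%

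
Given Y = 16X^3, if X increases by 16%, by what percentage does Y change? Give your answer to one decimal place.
56.1%

For Y = 16X^3:
If X → X(1 + 0.16)
Then Y → Y · (1 + 0.16)^3
     ≈ Y · 1.5609

Percentage change = ((1 + 0.16)^3 − 1) × 100% ≈ 56.1%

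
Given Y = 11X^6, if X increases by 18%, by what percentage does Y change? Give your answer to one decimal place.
170.0%

For Y = 11X^6:
If X → X(1 + 0.18)
Then Y → Y · (1 + 0.18)^6
     ≈ Y · 2.6996

Percentage change = ((1 + 0.18)^6 − 1) × 100% ≈ 170.0%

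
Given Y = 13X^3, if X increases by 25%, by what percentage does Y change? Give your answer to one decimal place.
95.3%

For Y = 13X^3:
If X → X(1 + 0.25)
Then Y → Y · (1 + 0.25)^3
     ≈ Y · 1.9531

Percentage change = ((1 + 0.25)^3 − 1) × 100% ≈ 95.3%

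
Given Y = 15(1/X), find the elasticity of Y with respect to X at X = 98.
Elasticity = -1

Elasticity = (dY/dX) · (X/Y)

dY/dX = -15/X²
At X = 98: dY/dX = -15/9604, Y = 15/98

Elasticity = (-15/9604) · (98 / (15/98)) = -1

Interpretation: for a small percentage change in X, the percentage change in Y is approximately -1.00 times as large.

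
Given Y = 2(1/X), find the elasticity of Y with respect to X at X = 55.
Elasticity = -1

Elasticity = (dY/dX) · (X/Y)

dY/dX = -2/X²
At X = 55: dY/dX = -2/3025, Y = 2/55

Elasticity = (-2/3025) · (55 / (2/55)) = -1

Interpretation: for a small percentage change in X, the percentage change in Y is approximately -1.00 times as large.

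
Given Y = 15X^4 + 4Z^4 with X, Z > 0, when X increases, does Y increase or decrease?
Y increases

Taking the partial derivative:
∂Y/∂X = 60X^3

∂Y/∂X = 60X^3 > 0 (assuming positive values)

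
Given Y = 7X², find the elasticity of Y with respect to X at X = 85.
Elasticity = 2

Elasticity = (dY/dX) · (X/Y)

dY/dX = 14·X
At X = 85: dY/dX = 1190, Y = 50575

Elasticity = 1190 · (85 / 50575) = 2

Interpretation: for a small percentage change in X, the percentage change in Y is approximately 2.00 times as large.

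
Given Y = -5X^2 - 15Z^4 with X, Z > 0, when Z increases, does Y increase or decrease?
Y decreases

Taking the partial derivative:
∂Y/∂Z = -60Z^3

∂Y/∂Z = -60Z^3 < 0 (assuming positive values)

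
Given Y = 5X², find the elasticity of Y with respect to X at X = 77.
Elasticity = 2

Elasticity = (dY/dX) · (X/Y)

dY/dX = 10·X
At X = 77: dY/dX = 770, Y = 29645

Elasticity = 770 · (77 / 29645) = 2

Interpretation: for a small percentage change in X, the percentage change in Y is approximately 2.00 times as large.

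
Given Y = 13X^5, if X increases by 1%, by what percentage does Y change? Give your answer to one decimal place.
5.1%

For Y = 13X^5:
If X → X(1 + 0.01)
Then Y → Y · (1 + 0.01)^5
     ≈ Y · 1.0510

Percentage change = ((1 + 0.01)^5 − 1) × 100% ≈ 5.1%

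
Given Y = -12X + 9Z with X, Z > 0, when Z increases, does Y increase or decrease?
Y increases

Taking the partial derivative:
∂Y/∂Z = 9

∂Y/∂Z = 9 > 0 (assuming positive values)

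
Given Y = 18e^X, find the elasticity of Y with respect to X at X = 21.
Elasticity = 21

Elasticity = (dY/dX) · (X/Y)

dY/dX = 18·e^X
At X = 21: dY/dX = 18·e^21, Y = 18·e^21

Elasticity = (18·e^21) · (21 / (18·e^21)) = 21

Interpretation: for a small percentage change in X, the percentage change in Y is approximately 21.00 times as large.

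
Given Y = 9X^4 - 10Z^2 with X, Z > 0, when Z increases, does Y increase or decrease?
Y decreases

Taking the partial derivative:
∂Y/∂Z = -20Z

∂Y/∂Z = -20Z < 0 (assuming positive values)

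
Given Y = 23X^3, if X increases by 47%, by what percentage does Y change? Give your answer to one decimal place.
217.7%

For Y = 23X^3:
If X → X(1 + 0.47)
Then Y → Y · (1 + 0.47)^3
     ≈ Y · 3.1765

Percentage change = ((1 + 0.47)^3 − 1) × 100% ≈ 217.7%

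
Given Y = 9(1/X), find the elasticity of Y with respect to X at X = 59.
Elasticity = -1

Elasticity = (dY/dX) · (X/Y)

dY/dX = -9/X²
At X = 59: dY/dX = -9/3481, Y = 9/59

Elasticity = (-9/3481) · (59 / (9/59)) = -1

Interpretation: for a small percentage change in X, the percentage change in Y is approximately -1.00 times as large.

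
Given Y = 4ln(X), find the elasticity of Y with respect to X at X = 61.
Elasticity = 1/ln(61) ≈ 0.2433

Elasticity = (dY/dX) · (X/Y)

dY/dX = 4/X
At X = 61: dY/dX = 4/61, Y = 4·ln(61)

Elasticity = (4/61) · (61 / (4·ln(61))) = 1/ln(61) ≈ 0.2433

Interpretation: for a small percentage change in X, the percentage change in Y is approximately 0.24 times as large.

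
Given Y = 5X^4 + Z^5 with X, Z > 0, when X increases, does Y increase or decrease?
Y increases

Taking the partial derivative:
∂Y/∂X = 20X^3

∂Y/∂X = 20X^3 > 0 (assuming positive values)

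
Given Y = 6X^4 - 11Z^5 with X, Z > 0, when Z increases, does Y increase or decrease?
Y decreases

Taking the partial derivative:
∂Y/∂Z = -55Z^4

∂Y/∂Z = -55Z^4 < 0 (assuming positive values)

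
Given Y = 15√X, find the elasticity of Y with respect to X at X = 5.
Elasticity = 1/2

Elasticity = (dY/dX) · (X/Y)

dY/dX = 15/(2·√X)
At X = 5: dY/dX = 3·√5/2, Y = 15·√5

Elasticity = (3·√5/2) · (5 / (15·√5)) = 1/2

Interpretation: for a small percentage change in X, the percentage change in Y is approximately 0.50 times as large.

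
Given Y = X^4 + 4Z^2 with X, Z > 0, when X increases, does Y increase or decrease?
Y increases

Taking the partial derivative:
∂Y/∂X = 4X^3

∂Y/∂X = 4X^3 > 0 (assuming positive values)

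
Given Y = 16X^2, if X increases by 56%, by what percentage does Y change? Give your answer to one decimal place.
143.4%

For Y = 16X^2:
If X → X(1 + 0.56)
Then Y → Y · (1 + 0.56)^2
     = Y · 2.4336

Percentage change = ((1 + 0.56)^2 − 1) × 100% ≈ 143.4%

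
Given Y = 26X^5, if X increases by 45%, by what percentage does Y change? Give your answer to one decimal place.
541.0%

For Y = 26X^5:
If X → X(1 + 0.45)
Then Y → Y · (1 + 0.45)^5
     ≈ Y · 6.4097

Percentage change = ((1 + 0.45)^5 − 1) × 100% ≈ 541.0%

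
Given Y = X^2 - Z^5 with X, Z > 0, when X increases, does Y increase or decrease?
Y increases

Taking the partial derivative:
∂Y/∂X = 2X

∂Y/∂X = 2X > 0 (assuming positive values)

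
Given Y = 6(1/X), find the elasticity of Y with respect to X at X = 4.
Elasticity = -1

Elasticity = (dY/dX) · (X/Y)

dY/dX = -6/X²
At X = 4: dY/dX = -3/8, Y = 3/2

Elasticity = (-3/8) · (4 / (3/2)) = -1

Interpretation: for a small percentage change in X, the percentage change in Y is approximately -1.00 times as large.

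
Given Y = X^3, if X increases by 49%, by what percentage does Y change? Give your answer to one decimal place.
230.8%

For Y = X^3:
If X → X(1 + 0.49)
Then Y → Y · (1 + 0.49)^3
     ≈ Y · 3.3079

Percentage change = ((1 + 0.49)^3 − 1) × 100% ≈ 230.8%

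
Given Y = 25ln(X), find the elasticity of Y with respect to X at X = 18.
Elasticity = 1/ln(18) ≈ 0.3460

Elasticity = (dY/dX) · (X/Y)

dY/dX = 25/X
At X = 18: dY/dX = 25/18, Y = 25·ln(18)

Elasticity = (25/18) · (18 / (25·ln(18))) = 1/ln(18) ≈ 0.3460

Interpretation: for a small percentage change in X, the percentage change in Y is approximately 0.35 times as large.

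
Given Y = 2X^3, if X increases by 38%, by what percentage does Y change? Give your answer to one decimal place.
162.8%

For Y = 2X^3:
If X → X(1 + 0.38)
Then Y → Y · (1 + 0.38)^3
     ≈ Y · 2.6281

Percentage change = ((1 + 0.38)^3 − 1) × 100% ≈ 162.8%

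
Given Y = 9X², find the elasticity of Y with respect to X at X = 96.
Elasticity = 2

Elasticity = (dY/dX) · (X/Y)

dY/dX = 18·X
At X = 96: dY/dX = 1728, Y = 82944

Elasticity = 1728 · (96 / 82944) = 2

Interpretation: for a small percentage change in X, the percentage change in Y is approximately 2.00 times as large.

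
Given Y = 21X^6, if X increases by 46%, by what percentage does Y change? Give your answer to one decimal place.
868.5%

For Y = 21X^6:
If X → X(1 + 0.46)
Then Y → Y · (1 + 0.46)^6
     ≈ Y · 9.6854

Percentage change = ((1 + 0.46)^6 − 1) × 100% ≈ 868.5%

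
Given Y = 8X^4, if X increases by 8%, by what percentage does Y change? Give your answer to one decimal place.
36.0%

For Y = 8X^4:
If X → X(1 + 0.08)
Then Y → Y · (1 + 0.08)^4
     ≈ Y · 1.3605

Percentage change = ((1 + 0.08)^4 − 1) × 100% ≈ 36.0%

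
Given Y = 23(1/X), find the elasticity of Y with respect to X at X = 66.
Elasticity = -1

Elasticity = (dY/dX) · (X/Y)

dY/dX = -23/X²
At X = 66: dY/dX = -23/4356, Y = 23/66

Elasticity = (-23/4356) · (66 / (23/66)) = -1

Interpretation: for a small percentage change in X, the percentage change in Y is approximately -1.00 times as large.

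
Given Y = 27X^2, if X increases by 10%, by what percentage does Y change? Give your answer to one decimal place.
21.0%

For Y = 27X^2:
If X → X(1 + 0.1)
Then Y → Y · (1 + 0.1)^2
     = Y · 1.2100

Percentage change = ((1 + 0.1)^2 − 1) × 100% = 21.0%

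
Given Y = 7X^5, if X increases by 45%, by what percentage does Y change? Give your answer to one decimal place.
541.0%

For Y = 7X^5:
If X → X(1 + 0.45)
Then Y → Y · (1 + 0.45)^5
     ≈ Y · 6.4097

Percentage change = ((1 + 0.45)^5 − 1) × 100% ≈ 541.0%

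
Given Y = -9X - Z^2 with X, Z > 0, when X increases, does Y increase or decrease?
Y decreases

Taking the partial derivative:
∂Y/∂X = -9

∂Y/∂X = -9 < 0 (assuming positive values)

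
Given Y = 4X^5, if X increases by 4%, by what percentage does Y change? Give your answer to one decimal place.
21.7%

For Y = 4X^5:
If X → X(1 + 0.04)
Then Y → Y · (1 + 0.04)^5
     ≈ Y · 1.2167

Percentage change = ((1 + 0.04)^5 − 1) × 100% ≈ 21.7%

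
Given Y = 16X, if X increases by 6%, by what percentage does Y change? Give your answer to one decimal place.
6.0%

For Y = 16X:
If X → X(1 + 0.06)
Then Y → Y · (1 + 0.06)^1
     = Y · 1.0600

Percentage change = ((1 + 0.06)^1 − 1) × 100% = 6.0%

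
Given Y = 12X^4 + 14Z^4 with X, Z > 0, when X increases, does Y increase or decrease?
Y increases

Taking the partial derivative:
∂Y/∂X = 48X^3

∂Y/∂X = 48X^3 > 0 (assuming positive values)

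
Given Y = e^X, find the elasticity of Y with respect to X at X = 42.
Elasticity = 42

Elasticity = (dY/dX) · (X/Y)

dY/dX = e^X
At X = 42: dY/dX = e^42, Y = e^42

Elasticity = (e^42) · (42 / (e^42)) = 42

Interpretation: for a small percentage change in X, the percentage change in Y is approximately 42.00 times as large.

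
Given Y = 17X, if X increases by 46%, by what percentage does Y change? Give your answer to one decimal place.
46.0%

For Y = 17X:
If X → X(1 + 0.46)
Then Y → Y · (1 + 0.46)^1
     = Y · 1.4600

Percentage change = ((1 + 0.46)^1 − 1) × 100% = 46.0%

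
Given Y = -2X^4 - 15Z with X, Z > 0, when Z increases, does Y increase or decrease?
Y decreases

Taking the partial derivative:
∂Y/∂Z = -15

∂Y/∂Z = -15 < 0 (assuming positive values)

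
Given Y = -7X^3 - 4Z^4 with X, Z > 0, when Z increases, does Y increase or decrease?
Y decreases

Taking the partial derivative:
∂Y/∂Z = -16Z^3

∂Y/∂Z = -16Z^3 < 0 (assuming positive values)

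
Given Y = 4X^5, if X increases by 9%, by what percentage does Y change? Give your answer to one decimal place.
53.9%

For Y = 4X^5:
If X → X(1 + 0.09)
Then Y → Y · (1 + 0.09)^5
     ≈ Y · 1.5386

Percentage change = ((1 + 0.09)^5 − 1) × 100% ≈ 53.9%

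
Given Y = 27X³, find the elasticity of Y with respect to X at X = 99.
Elasticity = 3

Elasticity = (dY/dX) · (X/Y)

dY/dX = 81·X²
At X = 99: dY/dX = 793881, Y = 26198073

Elasticity = 793881 · (99 / 26198073) = 3

Interpretation: for a small percentage change in X, the percentage change in Y is approximately 3.00 times as large.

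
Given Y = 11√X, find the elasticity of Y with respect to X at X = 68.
Elasticity = 1/2

Elasticity = (dY/dX) · (X/Y)

dY/dX = 11/(2·√X)
At X = 68: dY/dX = 11·√17/68, Y = 22·√17

Elasticity = (11·√17/68) · (68 / (22·√17)) = 1/2

Interpretation: for a small percentage change in X, the percentage change in Y is approximately 0.50 times as large.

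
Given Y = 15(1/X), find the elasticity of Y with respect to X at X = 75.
Elasticity = -1

Elasticity = (dY/dX) · (X/Y)

dY/dX = -15/X²
At X = 75: dY/dX = -1/375, Y = 1/5

Elasticity = (-1/375) · (75 / (1/5)) = -1

Interpretation: for a small percentage change in X, the percentage change in Y is approximately -1.00 times as large.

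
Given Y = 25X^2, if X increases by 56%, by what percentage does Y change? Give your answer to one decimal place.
143.4%

For Y = 25X^2:
If X → X(1 + 0.56)
Then Y → Y · (1 + 0.56)^2
     = Y · 2.4336

Percentage change = ((1 + 0.56)^2 − 1) × 100% ≈ 143.4%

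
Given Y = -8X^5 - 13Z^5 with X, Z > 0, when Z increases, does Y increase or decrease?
Y decreases

Taking the partial derivative:
∂Y/∂Z = -65Z^4

∂Y/∂Z = -65Z^4 < 0 (assuming positive values)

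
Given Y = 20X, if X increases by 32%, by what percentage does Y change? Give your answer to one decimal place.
32.0%

For Y = 20X:
If X → X(1 + 0.32)
Then Y → Y · (1 + 0.32)^1
     = Y · 1.3200

Percentage change = ((1 + 0.32)^1 − 1) × 100% = 32.0%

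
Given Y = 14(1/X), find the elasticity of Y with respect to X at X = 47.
Elasticity = -1

Elasticity = (dY/dX) · (X/Y)

dY/dX = -14/X²
At X = 47: dY/dX = -14/2209, Y = 14/47

Elasticity = (-14/2209) · (47 / (14/47)) = -1

Interpretation: for a small percentage change in X, the percentage change in Y is approximately -1.00 times as large.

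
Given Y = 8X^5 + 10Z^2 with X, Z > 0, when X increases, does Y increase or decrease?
Y increases

Taking the partial derivative:
∂Y/∂X = 40X^4

∂Y/∂X = 40X^4 > 0 (assuming positive values)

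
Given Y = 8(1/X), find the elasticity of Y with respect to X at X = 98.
Elasticity = -1

Elasticity = (dY/dX) · (X/Y)

dY/dX = -8/X²
At X = 98: dY/dX = -2/2401, Y = 4/49

Elasticity = (-2/2401) · (98 / (4/49)) = -1

Interpretation: for a small percentage change in X, the percentage change in Y is approximately -1.00 times as large.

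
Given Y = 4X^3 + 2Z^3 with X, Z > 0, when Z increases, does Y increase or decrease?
Y increases

Taking the partial derivative:
∂Y/∂Z = 6Z^2

∂Y/∂Z = 6Z^2 > 0 (assuming positive values)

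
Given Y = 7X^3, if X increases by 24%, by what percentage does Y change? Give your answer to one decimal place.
90.7%

For Y = 7X^3:
If X → X(1 + 0.24)
Then Y → Y · (1 + 0.24)^3
     ≈ Y · 1.9066

Percentage change = ((1 + 0.24)^3 − 1) × 100% ≈ 90.7%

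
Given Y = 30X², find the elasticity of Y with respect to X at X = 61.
Elasticity = 2

Elasticity = (dY/dX) · (X/Y)

dY/dX = 60·X
At X = 61: dY/dX = 3660, Y = 111630

Elasticity = 3660 · (61 / 111630) = 2

Interpretation: for a small percentage change in X, the percentage change in Y is approximately 2.00 times as large.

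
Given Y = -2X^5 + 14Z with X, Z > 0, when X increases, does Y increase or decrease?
Y decreases

Taking the partial derivative:
∂Y/∂X = -10X^4

∂Y/∂X = -10X^4 < 0 (assuming positive values)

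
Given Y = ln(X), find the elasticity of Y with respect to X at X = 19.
Elasticity = 1/ln(19) ≈ 0.3396

Elasticity = (dY/dX) · (X/Y)

dY/dX = 1/X
At X = 19: dY/dX = 1/19, Y = ln(19)

Elasticity = (1/19) · (19 / (ln(19))) = 1/ln(19) ≈ 0.3396

Interpretation: for a small percentage change in X, the percentage change in Y is approximately 0.34 times as large.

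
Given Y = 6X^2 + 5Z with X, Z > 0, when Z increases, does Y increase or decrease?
Y increases

Taking the partial derivative:
∂Y/∂Z = 5

∂Y/∂Z = 5 > 0 (assuming positive values)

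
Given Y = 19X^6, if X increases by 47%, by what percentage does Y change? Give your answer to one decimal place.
909.0%

For Y = 19X^6:
If X → X(1 + 0.47)
Then Y → Y · (1 + 0.47)^6
     ≈ Y · 10.0903

Percentage change = ((1 + 0.47)^6 − 1) × 100% ≈ 909.0%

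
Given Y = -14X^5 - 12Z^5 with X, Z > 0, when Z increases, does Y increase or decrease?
Y decreases

Taking the partial derivative:
∂Y/∂Z = -60Z^4

∂Y/∂Z = -60Z^4 < 0 (assuming positive values)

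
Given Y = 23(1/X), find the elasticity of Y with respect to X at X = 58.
Elasticity = -1

Elasticity = (dY/dX) · (X/Y)

dY/dX = -23/X²
At X = 58: dY/dX = -23/3364, Y = 23/58

Elasticity = (-23/3364) · (58 / (23/58)) = -1

Interpretation: for a small percentage change in X, the percentage change in Y is approximately -1.00 times as large.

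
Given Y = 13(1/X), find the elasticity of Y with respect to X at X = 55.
Elasticity = -1

Elasticity = (dY/dX) · (X/Y)

dY/dX = -13/X²
At X = 55: dY/dX = -13/3025, Y = 13/55

Elasticity = (-13/3025) · (55 / (13/55)) = -1

Interpretation: for a small percentage change in X, the percentage change in Y is approximately -1.00 times as large.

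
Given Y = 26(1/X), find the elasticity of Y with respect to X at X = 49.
Elasticity = -1

Elasticity = (dY/dX) · (X/Y)

dY/dX = -26/X²
At X = 49: dY/dX = -26/2401, Y = 26/49

Elasticity = (-26/2401) · (49 / (26/49)) = -1

Interpretation: for a small percentage change in X, the percentage change in Y is approximately -1.00 times as large.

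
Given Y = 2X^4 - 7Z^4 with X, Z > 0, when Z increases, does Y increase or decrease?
Y decreases

Taking the partial derivative:
∂Y/∂Z = -28Z^3

∂Y/∂Z = -28Z^3 < 0 (assuming positive values)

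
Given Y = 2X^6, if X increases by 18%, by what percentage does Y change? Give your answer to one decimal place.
170.0%

For Y = 2X^6:
If X → X(1 + 0.18)
Then Y → Y · (1 + 0.18)^6
     ≈ Y · 2.6996

Percentage change = ((1 + 0.18)^6 − 1) × 100% ≈ 170.0%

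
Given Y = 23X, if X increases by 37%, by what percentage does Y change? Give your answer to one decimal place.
37.0%

For Y = 23X:
If X → X(1 + 0.37)
Then Y → Y · (1 + 0.37)^1
     = Y · 1.3700

Percentage change = ((1 + 0.37)^1 − 1) × 100% = 37.0%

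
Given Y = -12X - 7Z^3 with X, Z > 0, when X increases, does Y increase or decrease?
Y decreases

Taking the partial derivative:
∂Y/∂X = -12

∂Y/∂X = -12 < 0 (assuming positive values)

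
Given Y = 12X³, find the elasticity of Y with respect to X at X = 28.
Elasticity = 3

Elasticity = (dY/dX) · (X/Y)

dY/dX = 36·X²
At X = 28: dY/dX = 28224, Y = 263424

Elasticity = 28224 · (28 / 263424) = 3

Interpretation: for a small percentage change in X, the percentage change in Y is approximately 3.00 times as large.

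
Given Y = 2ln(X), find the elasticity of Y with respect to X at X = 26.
Elasticity = 1/ln(26) ≈ 0.3069

Elasticity = (dY/dX) · (X/Y)

dY/dX = 2/X
At X = 26: dY/dX = 1/13, Y = 2·ln(26)

Elasticity = (1/13) · (26 / (2·ln(26))) = 1/ln(26) ≈ 0.3069

Interpretation: for a small percentage change in X, the percentage change in Y is approximately 0.31 times as large.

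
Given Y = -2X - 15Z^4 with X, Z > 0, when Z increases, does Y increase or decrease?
Y decreases

Taking the partial derivative:
∂Y/∂Z = -60Z^3

∂Y/∂Z = -60Z^3 < 0 (assuming positive values)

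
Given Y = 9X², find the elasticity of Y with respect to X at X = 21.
Elasticity = 2

Elasticity = (dY/dX) · (X/Y)

dY/dX = 18·X
At X = 21: dY/dX = 378, Y = 3969

Elasticity = 378 · (21 / 3969) = 2

Interpretation: for a small percentage change in X, the percentage change in Y is approximately 2.00 times as large.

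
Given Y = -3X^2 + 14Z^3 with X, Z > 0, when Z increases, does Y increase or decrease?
Y increases

Taking the partial derivative:
∂Y/∂Z = 42Z^2

∂Y/∂Z = 42Z^2 > 0 (assuming positive values)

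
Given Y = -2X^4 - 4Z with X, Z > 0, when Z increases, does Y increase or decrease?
Y decreases

Taking the partial derivative:
∂Y/∂Z = -4

∂Y/∂Z = -4 < 0 (assuming positive values)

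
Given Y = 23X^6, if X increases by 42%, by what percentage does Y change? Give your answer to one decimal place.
719.8%

For Y = 23X^6:
If X → X(1 + 0.42)
Then Y → Y · (1 + 0.42)^6
     ≈ Y · 8.1984

Percentage change = ((1 + 0.42)^6 − 1) × 100% ≈ 719.8%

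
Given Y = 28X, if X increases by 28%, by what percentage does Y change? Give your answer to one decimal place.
28.0%

For Y = 28X:
If X → X(1 + 0.28)
Then Y → Y · (1 + 0.28)^1
     = Y · 1.2800

Percentage change = ((1 + 0.28)^1 − 1) × 100% = 28.0%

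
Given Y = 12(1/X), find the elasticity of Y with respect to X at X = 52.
Elasticity = -1

Elasticity = (dY/dX) · (X/Y)

dY/dX = -12/X²
At X = 52: dY/dX = -3/676, Y = 3/13

Elasticity = (-3/676) · (52 / (3/13)) = -1

Interpretation: for a small percentage change in X, the percentage change in Y is approximately -1.00 times as large.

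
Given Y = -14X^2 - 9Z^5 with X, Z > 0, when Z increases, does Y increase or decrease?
Y decreases

Taking the partial derivative:
∂Y/∂Z = -45Z^4

∂Y/∂Z = -45Z^4 < 0 (assuming positive values)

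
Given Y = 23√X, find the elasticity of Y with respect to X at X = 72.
Elasticity = 1/2

Elasticity = (dY/dX) · (X/Y)

dY/dX = 23/(2·√X)
At X = 72: dY/dX = 23·√2/24, Y = 138·√2

Elasticity = (23·√2/24) · (72 / (138·√2)) = 1/2

Interpretation: for a small percentage change in X, the percentage change in Y is approximately 0.50 times as large.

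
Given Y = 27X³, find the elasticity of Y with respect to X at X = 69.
Elasticity = 3

Elasticity = (dY/dX) · (X/Y)

dY/dX = 81·X²
At X = 69: dY/dX = 385641, Y = 8869743

Elasticity = 385641 · (69 / 8869743) = 3

Interpretation: for a small percentage change in X, the percentage change in Y is approximately 3.00 times as large.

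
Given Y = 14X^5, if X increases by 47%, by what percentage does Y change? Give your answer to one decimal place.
586.4%

For Y = 14X^5:
If X → X(1 + 0.47)
Then Y → Y · (1 + 0.47)^5
     ≈ Y · 6.8641

Percentage change = ((1 + 0.47)^5 − 1) × 100% ≈ 586.4%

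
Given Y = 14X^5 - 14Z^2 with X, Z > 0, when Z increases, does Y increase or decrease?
Y decreases

Taking the partial derivative:
∂Y/∂Z = -28Z

∂Y/∂Z = -28Z < 0 (assuming positive values)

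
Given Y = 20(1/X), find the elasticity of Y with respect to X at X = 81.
Elasticity = -1

Elasticity = (dY/dX) · (X/Y)

dY/dX = -20/X²
At X = 81: dY/dX = -20/6561, Y = 20/81

Elasticity = (-20/6561) · (81 / (20/81)) = -1

Interpretation: for a small percentage change in X, the percentage change in Y is approximately -1.00 times as large.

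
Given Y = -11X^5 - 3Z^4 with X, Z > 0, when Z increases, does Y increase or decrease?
Y decreases

Taking the partial derivative:
∂Y/∂Z = -12Z^3

∂Y/∂Z = -12Z^3 < 0 (assuming positive values)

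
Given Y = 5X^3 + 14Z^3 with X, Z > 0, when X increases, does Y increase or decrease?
Y increases

Taking the partial derivative:
∂Y/∂X = 15X^2

∂Y/∂X = 15X^2 > 0 (assuming positive values)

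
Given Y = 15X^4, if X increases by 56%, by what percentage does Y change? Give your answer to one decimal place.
492.2%

For Y = 15X^4:
If X → X(1 + 0.56)
Then Y → Y · (1 + 0.56)^4
     ≈ Y · 5.9224

Percentage change = ((1 + 0.56)^4 − 1) × 100% ≈ 492.2%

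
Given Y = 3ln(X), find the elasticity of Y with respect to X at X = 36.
Elasticity = 1/ln(36) ≈ 0.2791

Elasticity = (dY/dX) · (X/Y)

dY/dX = 3/X
At X = 36: dY/dX = 1/12, Y = 3·ln(36)

Elasticity = (1/12) · (36 / (3·ln(36))) = 1/ln(36) ≈ 0.2791

Interpretation: for a small percentage change in X, the percentage change in Y is approximately 0.28 times as large.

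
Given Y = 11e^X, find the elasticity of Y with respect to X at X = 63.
Elasticity = 63

Elasticity = (dY/dX) · (X/Y)

dY/dX = 11·e^X
At X = 63: dY/dX = 11·e^63, Y = 11·e^63

Elasticity = (11·e^63) · (63 / (11·e^63)) = 63

Interpretation: for a small percentage change in X, the percentage change in Y is approximately 63.00 times as large.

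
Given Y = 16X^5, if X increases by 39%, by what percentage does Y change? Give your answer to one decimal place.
418.9%

For Y = 16X^5:
If X → X(1 + 0.39)
Then Y → Y · (1 + 0.39)^5
     ≈ Y · 5.1889

Percentage change = ((1 + 0.39)^5 − 1) × 100% ≈ 418.9%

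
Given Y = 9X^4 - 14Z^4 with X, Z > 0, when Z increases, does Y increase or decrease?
Y decreases

Taking the partial derivative:
∂Y/∂Z = -56Z^3

∂Y/∂Z = -56Z^3 < 0 (assuming positive values)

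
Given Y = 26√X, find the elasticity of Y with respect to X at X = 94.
Elasticity = 1/2

Elasticity = (dY/dX) · (X/Y)

dY/dX = 13/√X
At X = 94: dY/dX = 13·√94/94, Y = 26·√94

Elasticity = (13·√94/94) · (94 / (26·√94)) = 1/2

Interpretation: for a small percentage change in X, the percentage change in Y is approximately 0.50 times as large.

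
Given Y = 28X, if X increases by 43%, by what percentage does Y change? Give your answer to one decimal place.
43.0%

For Y = 28X:
If X → X(1 + 0.43)
Then Y → Y · (1 + 0.43)^1
     = Y · 1.4300

Percentage change = ((1 + 0.43)^1 − 1) × 100% = 43.0%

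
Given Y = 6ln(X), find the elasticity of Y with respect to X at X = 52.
Elasticity = 1/ln(52) ≈ 0.2531

Elasticity = (dY/dX) · (X/Y)

dY/dX = 6/X
At X = 52: dY/dX = 3/26, Y = 6·ln(52)

Elasticity = (3/26) · (52 / (6·ln(52))) = 1/ln(52) ≈ 0.2531

Interpretation: for a small percentage change in X, the percentage change in Y is approximately 0.25 times as large.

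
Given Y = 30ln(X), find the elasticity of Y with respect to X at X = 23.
Elasticity = 1/ln(23) ≈ 0.3189

Elasticity = (dY/dX) · (X/Y)

dY/dX = 30/X
At X = 23: dY/dX = 30/23, Y = 30·ln(23)

Elasticity = (30/23) · (23 / (30·ln(23))) = 1/ln(23) ≈ 0.3189

Interpretation: for a small percentage change in X, the percentage change in Y is approximately 0.32 times as large.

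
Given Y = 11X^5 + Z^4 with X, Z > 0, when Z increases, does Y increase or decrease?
Y increases

Taking the partial derivative:
∂Y/∂Z = 4Z^3

∂Y/∂Z = 4Z^3 > 0 (assuming positive values)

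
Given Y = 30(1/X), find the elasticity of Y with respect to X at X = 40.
Elasticity = -1

Elasticity = (dY/dX) · (X/Y)

dY/dX = -30/X²
At X = 40: dY/dX = -3/160, Y = 3/4

Elasticity = (-3/160) · (40 / (3/4)) = -1

Interpretation: for a small percentage change in X, the percentage change in Y is approximately -1.00 times as large.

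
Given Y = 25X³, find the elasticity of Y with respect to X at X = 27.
Elasticity = 3

Elasticity = (dY/dX) · (X/Y)

dY/dX = 75·X²
At X = 27: dY/dX = 54675, Y = 492075

Elasticity = 54675 · (27 / 492075) = 3

Interpretation: for a small percentage change in X, the percentage change in Y is approximately 3.00 times as large.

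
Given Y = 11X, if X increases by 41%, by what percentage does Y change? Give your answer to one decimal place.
41.0%

For Y = 11X:
If X → X(1 + 0.41)
Then Y → Y · (1 + 0.41)^1
     = Y · 1.4100

Percentage change = ((1 + 0.41)^1 − 1) × 100% = 41.0%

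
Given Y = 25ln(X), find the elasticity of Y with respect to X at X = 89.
Elasticity = 1/ln(89) ≈ 0.2228

Elasticity = (dY/dX) · (X/Y)

dY/dX = 25/X
At X = 89: dY/dX = 25/89, Y = 25·ln(89)

Elasticity = (25/89) · (89 / (25·ln(89))) = 1/ln(89) ≈ 0.2228

Interpretation: for a small percentage change in X, the percentage change in Y is approximately 0.22 times as large.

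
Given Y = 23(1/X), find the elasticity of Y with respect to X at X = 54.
Elasticity = -1

Elasticity = (dY/dX) · (X/Y)

dY/dX = -23/X²
At X = 54: dY/dX = -23/2916, Y = 23/54

Elasticity = (-23/2916) · (54 / (23/54)) = -1

Interpretation: for a small percentage change in X, the percentage change in Y is approximately -1.00 times as large.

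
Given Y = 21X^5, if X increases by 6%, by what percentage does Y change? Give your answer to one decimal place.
33.8%

For Y = 21X^5:
If X → X(1 + 0.06)
Then Y → Y · (1 + 0.06)^5
     ≈ Y · 1.3382

Percentage change = ((1 + 0.06)^5 − 1) × 100% ≈ 33.8%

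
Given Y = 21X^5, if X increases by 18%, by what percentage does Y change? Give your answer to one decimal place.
128.8%

For Y = 21X^5:
If X → X(1 + 0.18)
Then Y → Y · (1 + 0.18)^5
     ≈ Y · 2.2878

Percentage change = ((1 + 0.18)^5 − 1) × 100% ≈ 128.8%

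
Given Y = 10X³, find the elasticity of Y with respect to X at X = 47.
Elasticity = 3

Elasticity = (dY/dX) · (X/Y)

dY/dX = 30·X²
At X = 47: dY/dX = 66270, Y = 1038230

Elasticity = 66270 · (47 / 1038230) = 3

Interpretation: for a small percentage change in X, the percentage change in Y is approximately 3.00 times as large.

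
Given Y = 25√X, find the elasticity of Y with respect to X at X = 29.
Elasticity = 1/2

Elasticity = (dY/dX) · (X/Y)

dY/dX = 25/(2·√X)
At X = 29: dY/dX = 25·√29/58, Y = 25·√29

Elasticity = (25·√29/58) · (29 / (25·√29)) = 1/2

Interpretation: for a small percentage change in X, the percentage change in Y is approximately 0.50 times as large.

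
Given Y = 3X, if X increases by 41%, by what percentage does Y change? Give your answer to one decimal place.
41.0%

For Y = 3X:
If X → X(1 + 0.41)
Then Y → Y · (1 + 0.41)^1
     = Y · 1.4100

Percentage change = ((1 + 0.41)^1 − 1) × 100% = 41.0%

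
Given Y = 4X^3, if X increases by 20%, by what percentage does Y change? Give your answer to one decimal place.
72.8%

For Y = 4X^3:
If X → X(1 + 0.2)
Then Y → Y · (1 + 0.2)^3
     = Y · 1.7280

Percentage change = ((1 + 0.2)^3 − 1) × 100% = 72.8%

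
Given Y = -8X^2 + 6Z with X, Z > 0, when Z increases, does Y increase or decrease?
Y increases

Taking the partial derivative:
∂Y/∂Z = 6

∂Y/∂Z = 6 > 0 (assuming positive values)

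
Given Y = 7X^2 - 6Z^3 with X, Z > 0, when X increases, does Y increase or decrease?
Y increases

Taking the partial derivative:
∂Y/∂X = 14X

∂Y/∂X = 14X > 0 (assuming positive values)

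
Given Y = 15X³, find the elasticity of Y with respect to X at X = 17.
Elasticity = 3

Elasticity = (dY/dX) · (X/Y)

dY/dX = 45·X²
At X = 17: dY/dX = 13005, Y = 73695

Elasticity = 13005 · (17 / 73695) = 3

Interpretation: for a small percentage change in X, the percentage change in Y is approximately 3.00 times as large.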